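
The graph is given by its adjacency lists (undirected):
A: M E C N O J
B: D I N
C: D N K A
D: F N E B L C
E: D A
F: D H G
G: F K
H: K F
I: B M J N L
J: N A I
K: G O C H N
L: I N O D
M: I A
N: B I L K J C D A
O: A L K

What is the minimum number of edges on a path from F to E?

Level 0: F
Level 1: D, G, H
Level 2: B, C, E, K, L, N
Level 3: A, I, J, O
Level 4: M
E first appears at level 2.

2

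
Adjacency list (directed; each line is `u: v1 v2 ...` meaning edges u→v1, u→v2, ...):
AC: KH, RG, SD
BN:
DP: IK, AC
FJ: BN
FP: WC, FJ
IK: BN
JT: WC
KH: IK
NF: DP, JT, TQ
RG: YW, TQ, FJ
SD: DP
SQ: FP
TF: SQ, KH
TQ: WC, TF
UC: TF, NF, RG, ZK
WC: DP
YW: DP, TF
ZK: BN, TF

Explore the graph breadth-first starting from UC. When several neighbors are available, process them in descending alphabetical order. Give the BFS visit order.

UC -> ZK -> TF -> RG -> NF -> BN -> SQ -> KH -> YW -> TQ -> FJ -> JT -> DP -> FP -> IK -> WC -> AC -> SD

Visit UC; enqueue ZK, TF, RG, NF → queue [ZK, TF, RG, NF]
Visit ZK; enqueue BN → queue [TF, RG, NF, BN]
Visit TF; enqueue SQ, KH → queue [RG, NF, BN, SQ, KH]
Visit RG; enqueue YW, TQ, FJ → queue [NF, BN, SQ, KH, YW, TQ, FJ]
Visit NF; enqueue JT, DP → queue [BN, SQ, KH, YW, TQ, FJ, JT, DP]
Visit BN → queue [SQ, KH, YW, TQ, FJ, JT, DP]
Visit SQ; enqueue FP → queue [KH, YW, TQ, FJ, JT, DP, FP]
Visit KH; enqueue IK → queue [YW, TQ, FJ, JT, DP, FP, IK]
Visit YW → queue [TQ, FJ, JT, DP, FP, IK]
Visit TQ; enqueue WC → queue [FJ, JT, DP, FP, IK, WC]
Visit FJ → queue [JT, DP, FP, IK, WC]
Visit JT → queue [DP, FP, IK, WC]
Visit DP; enqueue AC → queue [FP, IK, WC, AC]
Visit FP → queue [IK, WC, AC]
Visit IK → queue [WC, AC]
Visit WC → queue [AC]
Visit AC; enqueue SD → queue [SD]
Visit SD → queue []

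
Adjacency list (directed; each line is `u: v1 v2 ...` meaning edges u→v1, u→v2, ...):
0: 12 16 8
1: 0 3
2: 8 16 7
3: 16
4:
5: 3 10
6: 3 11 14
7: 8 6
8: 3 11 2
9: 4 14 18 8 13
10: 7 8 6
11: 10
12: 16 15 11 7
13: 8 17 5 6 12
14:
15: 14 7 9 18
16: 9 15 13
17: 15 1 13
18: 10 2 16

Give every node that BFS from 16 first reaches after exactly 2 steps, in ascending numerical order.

Level 0: 16
Level 1: 9, 13, 15
Level 2: 4, 5, 6, 7, 8, 12, 14, 17, 18
Level 3: 1, 2, 3, 10, 11
Level 4: 0

4, 5, 6, 7, 8, 12, 14, 17, 18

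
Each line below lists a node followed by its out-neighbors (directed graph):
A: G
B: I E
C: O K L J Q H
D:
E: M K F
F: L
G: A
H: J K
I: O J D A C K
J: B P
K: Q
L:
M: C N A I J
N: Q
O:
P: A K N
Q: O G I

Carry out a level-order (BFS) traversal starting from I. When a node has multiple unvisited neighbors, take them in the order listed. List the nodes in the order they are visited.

Visit I; enqueue O, J, D, A, C, K → queue [O, J, D, A, C, K]
Visit O → queue [J, D, A, C, K]
Visit J; enqueue B, P → queue [D, A, C, K, B, P]
Visit D → queue [A, C, K, B, P]
Visit A; enqueue G → queue [C, K, B, P, G]
Visit C; enqueue L, Q, H → queue [K, B, P, G, L, Q, H]
Visit K → queue [B, P, G, L, Q, H]
Visit B; enqueue E → queue [P, G, L, Q, H, E]
Visit P; enqueue N → queue [G, L, Q, H, E, N]
Visit G → queue [L, Q, H, E, N]
Visit L → queue [Q, H, E, N]
Visit Q → queue [H, E, N]
Visit H → queue [E, N]
Visit E; enqueue M, F → queue [N, M, F]
Visit N → queue [M, F]
Visit M → queue [F]
Visit F → queue []

I → O → J → D → A → C → K → B → P → G → L → Q → H → E → N → M → F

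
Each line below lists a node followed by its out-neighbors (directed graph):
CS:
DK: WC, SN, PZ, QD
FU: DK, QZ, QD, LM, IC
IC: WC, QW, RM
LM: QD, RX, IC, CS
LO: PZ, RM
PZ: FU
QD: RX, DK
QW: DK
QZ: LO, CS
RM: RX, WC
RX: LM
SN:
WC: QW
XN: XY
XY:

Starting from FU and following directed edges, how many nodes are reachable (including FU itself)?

BFS from FU visits: FU, QZ, QD, LM, IC, DK, LO, CS, RX, WC, RM, QW, SN, PZ
Reachable nodes: 14 of 16 total.

14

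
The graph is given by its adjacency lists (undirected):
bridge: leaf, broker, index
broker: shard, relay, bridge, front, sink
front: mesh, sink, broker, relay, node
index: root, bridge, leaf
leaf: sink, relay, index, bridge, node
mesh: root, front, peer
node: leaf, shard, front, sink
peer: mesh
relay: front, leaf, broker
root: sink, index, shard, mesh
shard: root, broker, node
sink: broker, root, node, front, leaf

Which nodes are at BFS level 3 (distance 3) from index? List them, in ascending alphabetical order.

front, peer

Level 0: index
Level 1: bridge, leaf, root
Level 2: broker, mesh, node, relay, shard, sink
Level 3: front, peer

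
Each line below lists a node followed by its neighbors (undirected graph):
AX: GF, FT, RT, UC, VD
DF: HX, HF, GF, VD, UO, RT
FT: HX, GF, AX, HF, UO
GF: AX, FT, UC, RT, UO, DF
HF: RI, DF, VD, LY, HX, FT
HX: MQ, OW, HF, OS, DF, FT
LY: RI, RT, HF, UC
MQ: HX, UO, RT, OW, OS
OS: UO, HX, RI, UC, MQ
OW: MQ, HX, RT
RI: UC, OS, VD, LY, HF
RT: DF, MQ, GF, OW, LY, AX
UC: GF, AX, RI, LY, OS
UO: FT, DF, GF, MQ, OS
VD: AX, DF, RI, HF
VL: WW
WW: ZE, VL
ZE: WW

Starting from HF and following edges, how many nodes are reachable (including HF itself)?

BFS from HF visits: HF, VD, RI, LY, HX, FT, DF, AX, UC, OS, RT, OW, MQ, UO, GF
Reachable nodes: 15 of 18 total.

15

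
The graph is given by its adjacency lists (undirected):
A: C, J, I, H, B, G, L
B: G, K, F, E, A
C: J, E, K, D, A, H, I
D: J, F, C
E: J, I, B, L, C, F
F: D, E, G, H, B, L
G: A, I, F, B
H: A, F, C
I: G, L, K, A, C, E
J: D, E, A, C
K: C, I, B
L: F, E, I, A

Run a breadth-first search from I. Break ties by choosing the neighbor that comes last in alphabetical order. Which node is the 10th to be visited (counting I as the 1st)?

Visit I; enqueue L, K, G, E, C, A → queue [L, K, G, E, C, A]
Visit L; enqueue F → queue [K, G, E, C, A, F]
Visit K; enqueue B → queue [G, E, C, A, F, B]
Visit G → queue [E, C, A, F, B]
Visit E; enqueue J → queue [C, A, F, B, J]
Visit C; enqueue H, D → queue [A, F, B, J, H, D]
Visit A → queue [F, B, J, H, D]
Visit F → queue [B, J, H, D]
Visit B → queue [J, H, D]
Visit J → queue [H, D]
Visit H → queue [D]
Visit D → queue []

Visit order: I, L, K, G, E, C, A, F, B, J, H, D

J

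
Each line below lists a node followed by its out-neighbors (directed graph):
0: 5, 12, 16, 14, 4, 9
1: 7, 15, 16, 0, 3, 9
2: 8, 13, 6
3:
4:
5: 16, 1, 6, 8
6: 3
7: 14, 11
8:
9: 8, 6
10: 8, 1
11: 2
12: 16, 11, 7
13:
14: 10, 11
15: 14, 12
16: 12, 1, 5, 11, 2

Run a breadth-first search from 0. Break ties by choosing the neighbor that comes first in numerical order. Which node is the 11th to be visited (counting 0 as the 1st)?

7

Visit 0; enqueue 4, 5, 9, 12, 14, 16 → queue [4, 5, 9, 12, 14, 16]
Visit 4 → queue [5, 9, 12, 14, 16]
Visit 5; enqueue 1, 6, 8 → queue [9, 12, 14, 16, 1, 6, 8]
Visit 9 → queue [12, 14, 16, 1, 6, 8]
Visit 12; enqueue 7, 11 → queue [14, 16, 1, 6, 8, 7, 11]
Visit 14; enqueue 10 → queue [16, 1, 6, 8, 7, 11, 10]
Visit 16; enqueue 2 → queue [1, 6, 8, 7, 11, 10, 2]
Visit 1; enqueue 3, 15 → queue [6, 8, 7, 11, 10, 2, 3, 15]
Visit 6 → queue [8, 7, 11, 10, 2, 3, 15]
Visit 8 → queue [7, 11, 10, 2, 3, 15]
Visit 7 → queue [11, 10, 2, 3, 15]
Visit 11 → queue [10, 2, 3, 15]
Visit 10 → queue [2, 3, 15]
Visit 2; enqueue 13 → queue [3, 15, 13]
Visit 3 → queue [15, 13]
Visit 15 → queue [13]
Visit 13 → queue []

Visit order: 0, 4, 5, 9, 12, 14, 16, 1, 6, 8, 7, 11, 10, 2, 3, 15, 13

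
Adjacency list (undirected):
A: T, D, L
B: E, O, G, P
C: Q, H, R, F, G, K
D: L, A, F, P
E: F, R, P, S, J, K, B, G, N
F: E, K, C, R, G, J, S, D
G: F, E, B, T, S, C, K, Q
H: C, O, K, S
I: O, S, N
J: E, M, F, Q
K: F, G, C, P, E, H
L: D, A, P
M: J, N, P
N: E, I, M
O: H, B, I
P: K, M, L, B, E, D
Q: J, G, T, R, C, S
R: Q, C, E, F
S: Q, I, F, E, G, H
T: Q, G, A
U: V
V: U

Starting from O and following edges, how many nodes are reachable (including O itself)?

20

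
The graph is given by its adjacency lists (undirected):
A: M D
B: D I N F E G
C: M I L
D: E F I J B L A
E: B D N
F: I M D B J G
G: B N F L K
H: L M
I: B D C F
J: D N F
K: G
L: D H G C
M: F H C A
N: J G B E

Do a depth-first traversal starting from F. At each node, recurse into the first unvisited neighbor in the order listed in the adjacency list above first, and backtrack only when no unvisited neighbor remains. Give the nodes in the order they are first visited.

Visit F
F → I
I → B
B → D
D → E
E → N
N → J
N → G
G → L
L → H
H → M
M → C
M → A
G → K

F, I, B, D, E, N, J, G, L, H, M, C, A, K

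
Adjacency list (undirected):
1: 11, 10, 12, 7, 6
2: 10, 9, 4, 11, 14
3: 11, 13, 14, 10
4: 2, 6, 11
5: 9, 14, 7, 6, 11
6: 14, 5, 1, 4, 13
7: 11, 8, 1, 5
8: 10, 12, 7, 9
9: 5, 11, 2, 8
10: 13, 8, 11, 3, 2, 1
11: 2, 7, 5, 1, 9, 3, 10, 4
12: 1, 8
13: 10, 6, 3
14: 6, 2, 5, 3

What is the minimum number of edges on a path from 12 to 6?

Level 0: 12
Level 1: 1, 8
Level 2: 6, 7, 9, 10, 11
Level 3: 2, 3, 4, 5, 13, 14
6 first appears at level 2.

2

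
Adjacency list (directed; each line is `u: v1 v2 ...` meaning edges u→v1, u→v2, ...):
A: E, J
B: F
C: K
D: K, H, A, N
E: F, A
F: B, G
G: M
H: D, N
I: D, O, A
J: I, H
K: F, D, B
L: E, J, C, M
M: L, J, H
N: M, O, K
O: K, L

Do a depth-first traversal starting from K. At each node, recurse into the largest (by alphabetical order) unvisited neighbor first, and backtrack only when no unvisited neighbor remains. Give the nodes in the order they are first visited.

Visit K
K → F
F → G
G → M
M → L
L → J
J → I
I → O
I → D
D → N
D → H
D → A
A → E
L → C
F → B

K, F, G, M, L, J, I, O, D, N, H, A, E, C, B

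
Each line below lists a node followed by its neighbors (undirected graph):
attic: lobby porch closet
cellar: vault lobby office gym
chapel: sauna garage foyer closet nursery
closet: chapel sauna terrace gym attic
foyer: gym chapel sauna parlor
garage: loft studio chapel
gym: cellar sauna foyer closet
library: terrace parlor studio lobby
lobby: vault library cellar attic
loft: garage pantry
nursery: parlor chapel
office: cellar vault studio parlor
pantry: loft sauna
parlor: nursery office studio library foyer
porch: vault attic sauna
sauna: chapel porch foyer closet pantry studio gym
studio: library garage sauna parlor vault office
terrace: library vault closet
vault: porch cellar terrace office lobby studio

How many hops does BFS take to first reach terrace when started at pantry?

3

Level 0: pantry
Level 1: loft, sauna
Level 2: chapel, closet, foyer, garage, gym, porch, studio
Level 3: attic, cellar, library, nursery, office, parlor, terrace, vault
Level 4: lobby
terrace first appears at level 3.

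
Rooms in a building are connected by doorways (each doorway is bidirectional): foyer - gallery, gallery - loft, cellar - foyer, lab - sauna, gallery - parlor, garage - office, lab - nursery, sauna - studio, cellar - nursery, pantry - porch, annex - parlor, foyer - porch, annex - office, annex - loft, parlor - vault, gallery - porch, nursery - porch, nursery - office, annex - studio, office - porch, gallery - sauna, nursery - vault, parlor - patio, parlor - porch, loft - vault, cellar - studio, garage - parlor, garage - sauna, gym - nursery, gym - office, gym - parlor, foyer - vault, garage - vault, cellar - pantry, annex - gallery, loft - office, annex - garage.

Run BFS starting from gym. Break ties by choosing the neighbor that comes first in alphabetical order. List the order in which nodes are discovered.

gym, nursery, office, parlor, cellar, lab, porch, vault, annex, garage, loft, gallery, patio, foyer, pantry, studio, sauna

Visit gym; enqueue nursery, office, parlor → queue [nursery, office, parlor]
Visit nursery; enqueue cellar, lab, porch, vault → queue [office, parlor, cellar, lab, porch, vault]
Visit office; enqueue annex, garage, loft → queue [parlor, cellar, lab, porch, vault, annex, garage, loft]
Visit parlor; enqueue gallery, patio → queue [cellar, lab, porch, vault, annex, garage, loft, gallery, patio]
Visit cellar; enqueue foyer, pantry, studio → queue [lab, porch, vault, annex, garage, loft, gallery, patio, foyer, pantry, studio]
Visit lab; enqueue sauna → queue [porch, vault, annex, garage, loft, gallery, patio, foyer, pantry, studio, sauna]
Visit porch → queue [vault, annex, garage, loft, gallery, patio, foyer, pantry, studio, sauna]
Visit vault → queue [annex, garage, loft, gallery, patio, foyer, pantry, studio, sauna]
Visit annex → queue [garage, loft, gallery, patio, foyer, pantry, studio, sauna]
Visit garage → queue [loft, gallery, patio, foyer, pantry, studio, sauna]
Visit loft → queue [gallery, patio, foyer, pantry, studio, sauna]
Visit gallery → queue [patio, foyer, pantry, studio, sauna]
Visit patio → queue [foyer, pantry, studio, sauna]
Visit foyer → queue [pantry, studio, sauna]
Visit pantry → queue [studio, sauna]
Visit studio → queue [sauna]
Visit sauna → queue []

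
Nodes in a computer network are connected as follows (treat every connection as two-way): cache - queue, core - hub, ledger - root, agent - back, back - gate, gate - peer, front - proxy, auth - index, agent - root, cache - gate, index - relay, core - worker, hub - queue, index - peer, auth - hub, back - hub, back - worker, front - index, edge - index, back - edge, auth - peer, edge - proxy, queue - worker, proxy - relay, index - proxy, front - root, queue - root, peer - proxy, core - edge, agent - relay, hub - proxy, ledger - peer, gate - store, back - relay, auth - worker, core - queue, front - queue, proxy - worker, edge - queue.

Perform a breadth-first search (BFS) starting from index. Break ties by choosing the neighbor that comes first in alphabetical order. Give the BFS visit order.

index → auth → edge → front → peer → proxy → relay → hub → worker → back → core → queue → root → gate → ledger → agent → cache → store

Visit index; enqueue auth, edge, front, peer, proxy, relay → queue [auth, edge, front, peer, proxy, relay]
Visit auth; enqueue hub, worker → queue [edge, front, peer, proxy, relay, hub, worker]
Visit edge; enqueue back, core, queue → queue [front, peer, proxy, relay, hub, worker, back, core, queue]
Visit front; enqueue root → queue [peer, proxy, relay, hub, worker, back, core, queue, root]
Visit peer; enqueue gate, ledger → queue [proxy, relay, hub, worker, back, core, queue, root, gate, ledger]
Visit proxy → queue [relay, hub, worker, back, core, queue, root, gate, ledger]
Visit relay; enqueue agent → queue [hub, worker, back, core, queue, root, gate, ledger, agent]
Visit hub → queue [worker, back, core, queue, root, gate, ledger, agent]
Visit worker → queue [back, core, queue, root, gate, ledger, agent]
Visit back → queue [core, queue, root, gate, ledger, agent]
Visit core → queue [queue, root, gate, ledger, agent]
Visit queue; enqueue cache → queue [root, gate, ledger, agent, cache]
Visit root → queue [gate, ledger, agent, cache]
Visit gate; enqueue store → queue [ledger, agent, cache, store]
Visit ledger → queue [agent, cache, store]
Visit agent → queue [cache, store]
Visit cache → queue [store]
Visit store → queue []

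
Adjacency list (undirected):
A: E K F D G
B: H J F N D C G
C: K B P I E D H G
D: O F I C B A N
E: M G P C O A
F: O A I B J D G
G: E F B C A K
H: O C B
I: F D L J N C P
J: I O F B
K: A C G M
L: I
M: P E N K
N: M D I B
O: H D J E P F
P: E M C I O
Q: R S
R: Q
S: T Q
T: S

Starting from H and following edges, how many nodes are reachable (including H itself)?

BFS from H visits: H, B, C, O, D, F, G, J, N, E, I, K, P, A, M, L
Reachable nodes: 16 of 20 total.

16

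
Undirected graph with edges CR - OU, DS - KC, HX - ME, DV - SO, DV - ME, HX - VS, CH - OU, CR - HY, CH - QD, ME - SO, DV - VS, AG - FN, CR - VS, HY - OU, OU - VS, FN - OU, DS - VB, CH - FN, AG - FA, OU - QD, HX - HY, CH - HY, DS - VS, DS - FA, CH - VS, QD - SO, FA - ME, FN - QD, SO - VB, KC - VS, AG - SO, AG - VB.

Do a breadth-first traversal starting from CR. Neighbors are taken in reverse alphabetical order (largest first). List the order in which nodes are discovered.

Visit CR; enqueue VS, OU, HY → queue [VS, OU, HY]
Visit VS; enqueue KC, HX, DV, DS, CH → queue [OU, HY, KC, HX, DV, DS, CH]
Visit OU; enqueue QD, FN → queue [HY, KC, HX, DV, DS, CH, QD, FN]
Visit HY → queue [KC, HX, DV, DS, CH, QD, FN]
Visit KC → queue [HX, DV, DS, CH, QD, FN]
Visit HX; enqueue ME → queue [DV, DS, CH, QD, FN, ME]
Visit DV; enqueue SO → queue [DS, CH, QD, FN, ME, SO]
Visit DS; enqueue VB, FA → queue [CH, QD, FN, ME, SO, VB, FA]
Visit CH → queue [QD, FN, ME, SO, VB, FA]
Visit QD → queue [FN, ME, SO, VB, FA]
Visit FN; enqueue AG → queue [ME, SO, VB, FA, AG]
Visit ME → queue [SO, VB, FA, AG]
Visit SO → queue [VB, FA, AG]
Visit VB → queue [FA, AG]
Visit FA → queue [AG]
Visit AG → queue []

CR, VS, OU, HY, KC, HX, DV, DS, CH, QD, FN, ME, SO, VB, FA, AG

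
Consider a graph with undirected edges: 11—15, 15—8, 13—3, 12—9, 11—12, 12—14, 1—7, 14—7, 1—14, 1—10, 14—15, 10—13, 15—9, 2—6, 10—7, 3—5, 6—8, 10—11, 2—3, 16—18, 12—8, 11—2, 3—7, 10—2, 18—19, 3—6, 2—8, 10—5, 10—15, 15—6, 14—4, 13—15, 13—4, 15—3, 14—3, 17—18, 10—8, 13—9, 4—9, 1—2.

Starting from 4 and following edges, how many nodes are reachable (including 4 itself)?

BFS from 4 visits: 4, 14, 13, 9, 15, 12, 7, 3, 1, 10, 11, 8, 6, 5, 2
Reachable nodes: 15 of 19 total.

15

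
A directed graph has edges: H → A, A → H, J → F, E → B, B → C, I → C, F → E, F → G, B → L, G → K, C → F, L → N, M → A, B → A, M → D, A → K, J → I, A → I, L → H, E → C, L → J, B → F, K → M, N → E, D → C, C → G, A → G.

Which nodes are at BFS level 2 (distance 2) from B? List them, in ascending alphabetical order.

E, G, H, I, J, K, N

Level 0: B
Level 1: A, C, F, L
Level 2: E, G, H, I, J, K, N
Level 3: M
Level 4: D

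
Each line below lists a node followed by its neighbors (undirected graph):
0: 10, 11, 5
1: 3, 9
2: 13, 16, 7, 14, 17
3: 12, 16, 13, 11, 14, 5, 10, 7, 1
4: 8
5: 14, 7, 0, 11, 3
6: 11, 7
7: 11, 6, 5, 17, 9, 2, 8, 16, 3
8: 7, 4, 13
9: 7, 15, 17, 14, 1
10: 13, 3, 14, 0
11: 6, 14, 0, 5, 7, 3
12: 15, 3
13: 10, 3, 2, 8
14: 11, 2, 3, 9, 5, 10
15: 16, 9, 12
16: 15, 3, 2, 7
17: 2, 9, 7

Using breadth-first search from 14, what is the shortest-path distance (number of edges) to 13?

2

Level 0: 14
Level 1: 2, 3, 5, 9, 10, 11
Level 2: 0, 1, 6, 7, 12, 13, 15, 16, 17
Level 3: 8
Level 4: 4
13 first appears at level 2.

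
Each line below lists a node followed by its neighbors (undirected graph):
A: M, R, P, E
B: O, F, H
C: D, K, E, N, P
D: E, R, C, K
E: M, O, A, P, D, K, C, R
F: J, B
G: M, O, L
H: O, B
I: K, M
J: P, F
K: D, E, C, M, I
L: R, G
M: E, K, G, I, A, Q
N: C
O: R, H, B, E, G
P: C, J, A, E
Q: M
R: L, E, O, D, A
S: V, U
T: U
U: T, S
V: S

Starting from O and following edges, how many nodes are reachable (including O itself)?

18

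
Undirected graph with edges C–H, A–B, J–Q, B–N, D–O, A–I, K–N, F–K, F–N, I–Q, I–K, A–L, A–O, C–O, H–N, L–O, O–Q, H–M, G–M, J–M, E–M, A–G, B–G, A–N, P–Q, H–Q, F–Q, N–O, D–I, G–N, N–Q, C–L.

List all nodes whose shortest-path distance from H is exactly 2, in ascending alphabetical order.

A, B, E, F, G, I, J, K, L, O, P

Level 0: H
Level 1: C, M, N, Q
Level 2: A, B, E, F, G, I, J, K, L, O, P
Level 3: D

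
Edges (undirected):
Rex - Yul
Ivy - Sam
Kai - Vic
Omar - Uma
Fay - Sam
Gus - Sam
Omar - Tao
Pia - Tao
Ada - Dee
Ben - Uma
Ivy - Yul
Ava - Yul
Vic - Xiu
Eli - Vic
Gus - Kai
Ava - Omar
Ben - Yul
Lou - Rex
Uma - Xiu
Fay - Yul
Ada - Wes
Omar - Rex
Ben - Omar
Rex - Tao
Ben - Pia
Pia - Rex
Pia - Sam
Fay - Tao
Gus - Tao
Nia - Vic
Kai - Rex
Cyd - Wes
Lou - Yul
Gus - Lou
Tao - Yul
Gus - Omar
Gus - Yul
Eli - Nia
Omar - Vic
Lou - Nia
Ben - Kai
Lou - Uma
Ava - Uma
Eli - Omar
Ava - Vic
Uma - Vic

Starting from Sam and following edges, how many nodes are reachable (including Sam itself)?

BFS from Sam visits: Sam, Pia, Ivy, Gus, Fay, Tao, Rex, Ben, Yul, Omar, Lou, Kai, Uma, Ava, Vic, Eli, Nia, Xiu
Reachable nodes: 18 of 22 total.

18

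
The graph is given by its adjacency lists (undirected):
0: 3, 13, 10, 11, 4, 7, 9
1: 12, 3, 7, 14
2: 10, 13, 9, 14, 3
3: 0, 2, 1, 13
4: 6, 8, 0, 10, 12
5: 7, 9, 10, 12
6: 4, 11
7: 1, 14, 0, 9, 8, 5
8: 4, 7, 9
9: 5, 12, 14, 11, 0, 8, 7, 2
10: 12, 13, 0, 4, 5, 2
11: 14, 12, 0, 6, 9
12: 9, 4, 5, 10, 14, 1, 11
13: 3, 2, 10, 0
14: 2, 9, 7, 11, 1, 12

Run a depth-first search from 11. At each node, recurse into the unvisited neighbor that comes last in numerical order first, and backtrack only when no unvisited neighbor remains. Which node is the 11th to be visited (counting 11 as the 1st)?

Visit 11
11 → 14
14 → 12
12 → 10
10 → 13
13 → 3
3 → 2
2 → 9
9 → 8
8 → 7
7 → 5
7 → 1
7 → 0
0 → 4
4 → 6

Visit order: 11, 14, 12, 10, 13, 3, 2, 9, 8, 7, 5, 1, 0, 4, 6

5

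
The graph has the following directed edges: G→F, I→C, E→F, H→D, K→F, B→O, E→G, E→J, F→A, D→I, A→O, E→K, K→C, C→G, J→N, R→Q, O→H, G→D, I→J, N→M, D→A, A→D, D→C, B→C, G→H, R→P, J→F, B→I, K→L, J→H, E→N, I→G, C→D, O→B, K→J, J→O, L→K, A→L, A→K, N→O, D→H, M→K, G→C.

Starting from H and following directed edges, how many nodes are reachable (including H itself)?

14

BFS from H visits: H, D, I, C, A, J, G, O, L, K, N, F, B, M
Reachable nodes: 14 of 18 total.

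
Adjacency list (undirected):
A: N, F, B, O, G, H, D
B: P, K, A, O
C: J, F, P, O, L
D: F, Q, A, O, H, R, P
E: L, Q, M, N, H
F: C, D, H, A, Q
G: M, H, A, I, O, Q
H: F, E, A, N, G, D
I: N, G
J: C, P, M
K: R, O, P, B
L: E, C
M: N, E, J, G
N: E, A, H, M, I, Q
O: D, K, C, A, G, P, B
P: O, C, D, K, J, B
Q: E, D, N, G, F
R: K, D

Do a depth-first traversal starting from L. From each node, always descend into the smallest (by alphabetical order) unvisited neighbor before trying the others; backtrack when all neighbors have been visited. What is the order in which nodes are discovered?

L C F A B K O D H E M G I N Q J P R

Visit L
L → C
C → F
F → A
A → B
B → K
K → O
O → D
D → H
H → E
E → M
M → G
G → I
I → N
N → Q
M → J
J → P
D → R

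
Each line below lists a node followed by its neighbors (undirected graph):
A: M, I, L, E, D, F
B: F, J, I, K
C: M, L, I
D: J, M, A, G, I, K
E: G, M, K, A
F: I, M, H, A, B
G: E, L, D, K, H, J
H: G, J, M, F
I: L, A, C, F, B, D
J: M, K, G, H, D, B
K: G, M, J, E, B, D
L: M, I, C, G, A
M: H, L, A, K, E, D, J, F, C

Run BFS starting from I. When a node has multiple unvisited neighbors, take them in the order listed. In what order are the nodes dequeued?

I → L → A → C → F → B → D → M → G → E → H → J → K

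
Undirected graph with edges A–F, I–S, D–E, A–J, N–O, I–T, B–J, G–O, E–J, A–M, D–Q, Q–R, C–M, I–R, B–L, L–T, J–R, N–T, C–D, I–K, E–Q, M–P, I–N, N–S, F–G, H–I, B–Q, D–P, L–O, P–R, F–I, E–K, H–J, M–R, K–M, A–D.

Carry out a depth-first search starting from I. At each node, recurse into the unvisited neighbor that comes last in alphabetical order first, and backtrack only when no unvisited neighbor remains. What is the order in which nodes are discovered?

I, T, N, S, O, L, B, Q, R, P, M, K, E, J, H, A, F, G, D, C

Visit I
I → T
T → N
N → S
N → O
O → L
L → B
B → Q
Q → R
R → P
P → M
M → K
K → E
E → J
J → H
J → A
A → F
F → G
A → D
D → C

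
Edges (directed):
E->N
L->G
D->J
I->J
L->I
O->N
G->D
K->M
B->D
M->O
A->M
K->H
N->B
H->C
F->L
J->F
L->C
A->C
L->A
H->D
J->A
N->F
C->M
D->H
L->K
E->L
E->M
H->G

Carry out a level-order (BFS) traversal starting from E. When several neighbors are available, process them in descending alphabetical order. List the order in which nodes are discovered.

Visit E; enqueue N, M, L → queue [N, M, L]
Visit N; enqueue F, B → queue [M, L, F, B]
Visit M; enqueue O → queue [L, F, B, O]
Visit L; enqueue K, I, G, C, A → queue [F, B, O, K, I, G, C, A]
Visit F → queue [B, O, K, I, G, C, A]
Visit B; enqueue D → queue [O, K, I, G, C, A, D]
Visit O → queue [K, I, G, C, A, D]
Visit K; enqueue H → queue [I, G, C, A, D, H]
Visit I; enqueue J → queue [G, C, A, D, H, J]
Visit G → queue [C, A, D, H, J]
Visit C → queue [A, D, H, J]
Visit A → queue [D, H, J]
Visit D → queue [H, J]
Visit H → queue [J]
Visit J → queue []

E, N, M, L, F, B, O, K, I, G, C, A, D, H, J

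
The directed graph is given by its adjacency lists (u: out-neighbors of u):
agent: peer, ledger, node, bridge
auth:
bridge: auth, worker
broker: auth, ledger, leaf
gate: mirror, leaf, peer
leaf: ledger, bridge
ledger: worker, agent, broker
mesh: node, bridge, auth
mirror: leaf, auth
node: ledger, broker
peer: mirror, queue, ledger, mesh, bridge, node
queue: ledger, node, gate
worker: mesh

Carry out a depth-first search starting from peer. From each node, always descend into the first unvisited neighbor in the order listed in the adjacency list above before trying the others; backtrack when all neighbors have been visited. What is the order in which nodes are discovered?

Visit peer
peer → mirror
mirror → leaf
leaf → ledger
ledger → worker
worker → mesh
mesh → node
node → broker
broker → auth
mesh → bridge
ledger → agent
peer → queue
queue → gate

peer → mirror → leaf → ledger → worker → mesh → node → broker → auth → bridge → agent → queue → gate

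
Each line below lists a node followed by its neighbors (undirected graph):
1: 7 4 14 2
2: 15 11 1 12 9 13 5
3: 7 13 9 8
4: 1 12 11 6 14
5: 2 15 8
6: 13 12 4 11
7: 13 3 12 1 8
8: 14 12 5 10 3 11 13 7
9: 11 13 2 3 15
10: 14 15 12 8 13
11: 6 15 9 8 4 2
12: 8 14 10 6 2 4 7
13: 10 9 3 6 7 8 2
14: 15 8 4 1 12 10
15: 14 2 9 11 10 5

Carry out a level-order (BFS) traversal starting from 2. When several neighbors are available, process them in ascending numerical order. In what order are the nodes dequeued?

Visit 2; enqueue 1, 5, 9, 11, 12, 13, 15 → queue [1, 5, 9, 11, 12, 13, 15]
Visit 1; enqueue 4, 7, 14 → queue [5, 9, 11, 12, 13, 15, 4, 7, 14]
Visit 5; enqueue 8 → queue [9, 11, 12, 13, 15, 4, 7, 14, 8]
Visit 9; enqueue 3 → queue [11, 12, 13, 15, 4, 7, 14, 8, 3]
Visit 11; enqueue 6 → queue [12, 13, 15, 4, 7, 14, 8, 3, 6]
Visit 12; enqueue 10 → queue [13, 15, 4, 7, 14, 8, 3, 6, 10]
Visit 13 → queue [15, 4, 7, 14, 8, 3, 6, 10]
Visit 15 → queue [4, 7, 14, 8, 3, 6, 10]
Visit 4 → queue [7, 14, 8, 3, 6, 10]
Visit 7 → queue [14, 8, 3, 6, 10]
Visit 14 → queue [8, 3, 6, 10]
Visit 8 → queue [3, 6, 10]
Visit 3 → queue [6, 10]
Visit 6 → queue [10]
Visit 10 → queue []

2 → 1 → 5 → 9 → 11 → 12 → 13 → 15 → 4 → 7 → 14 → 8 → 3 → 6 → 10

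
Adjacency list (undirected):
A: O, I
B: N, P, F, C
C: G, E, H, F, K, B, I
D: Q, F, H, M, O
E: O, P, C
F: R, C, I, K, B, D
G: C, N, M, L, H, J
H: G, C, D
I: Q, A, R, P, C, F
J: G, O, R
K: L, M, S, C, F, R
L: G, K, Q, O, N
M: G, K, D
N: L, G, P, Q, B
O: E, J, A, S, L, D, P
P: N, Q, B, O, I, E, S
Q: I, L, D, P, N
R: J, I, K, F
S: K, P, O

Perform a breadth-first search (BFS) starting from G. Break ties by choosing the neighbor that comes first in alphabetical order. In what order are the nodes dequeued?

G C H J L M N B E F I K D O R Q P A S

Visit G; enqueue C, H, J, L, M, N → queue [C, H, J, L, M, N]
Visit C; enqueue B, E, F, I, K → queue [H, J, L, M, N, B, E, F, I, K]
Visit H; enqueue D → queue [J, L, M, N, B, E, F, I, K, D]
Visit J; enqueue O, R → queue [L, M, N, B, E, F, I, K, D, O, R]
Visit L; enqueue Q → queue [M, N, B, E, F, I, K, D, O, R, Q]
Visit M → queue [N, B, E, F, I, K, D, O, R, Q]
Visit N; enqueue P → queue [B, E, F, I, K, D, O, R, Q, P]
Visit B → queue [E, F, I, K, D, O, R, Q, P]
Visit E → queue [F, I, K, D, O, R, Q, P]
Visit F → queue [I, K, D, O, R, Q, P]
Visit I; enqueue A → queue [K, D, O, R, Q, P, A]
Visit K; enqueue S → queue [D, O, R, Q, P, A, S]
Visit D → queue [O, R, Q, P, A, S]
Visit O → queue [R, Q, P, A, S]
Visit R → queue [Q, P, A, S]
Visit Q → queue [P, A, S]
Visit P → queue [A, S]
Visit A → queue [S]
Visit S → queue []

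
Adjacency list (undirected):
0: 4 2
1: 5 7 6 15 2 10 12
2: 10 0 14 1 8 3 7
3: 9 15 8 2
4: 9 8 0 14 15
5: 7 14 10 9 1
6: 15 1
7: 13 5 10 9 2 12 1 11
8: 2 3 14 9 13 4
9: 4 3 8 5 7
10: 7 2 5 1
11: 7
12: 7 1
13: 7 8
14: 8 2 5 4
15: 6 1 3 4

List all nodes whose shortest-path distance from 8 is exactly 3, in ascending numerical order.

Level 0: 8
Level 1: 2, 3, 4, 9, 13, 14
Level 2: 0, 1, 5, 7, 10, 15
Level 3: 6, 11, 12

6, 11, 12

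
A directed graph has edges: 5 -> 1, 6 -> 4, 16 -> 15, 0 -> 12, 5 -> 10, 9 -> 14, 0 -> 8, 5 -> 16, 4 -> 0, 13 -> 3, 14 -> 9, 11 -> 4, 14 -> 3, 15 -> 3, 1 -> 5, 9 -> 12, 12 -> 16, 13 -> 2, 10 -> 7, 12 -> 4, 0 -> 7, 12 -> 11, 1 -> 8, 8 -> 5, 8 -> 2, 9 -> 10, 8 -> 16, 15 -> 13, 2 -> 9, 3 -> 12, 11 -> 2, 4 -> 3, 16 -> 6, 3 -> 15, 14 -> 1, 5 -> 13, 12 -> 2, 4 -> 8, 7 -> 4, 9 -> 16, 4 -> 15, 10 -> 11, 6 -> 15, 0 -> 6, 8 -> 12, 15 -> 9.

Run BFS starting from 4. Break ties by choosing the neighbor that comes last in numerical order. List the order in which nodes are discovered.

4 -> 15 -> 8 -> 3 -> 0 -> 13 -> 9 -> 16 -> 12 -> 5 -> 2 -> 7 -> 6 -> 14 -> 10 -> 11 -> 1

Visit 4; enqueue 15, 8, 3, 0 → queue [15, 8, 3, 0]
Visit 15; enqueue 13, 9 → queue [8, 3, 0, 13, 9]
Visit 8; enqueue 16, 12, 5, 2 → queue [3, 0, 13, 9, 16, 12, 5, 2]
Visit 3 → queue [0, 13, 9, 16, 12, 5, 2]
Visit 0; enqueue 7, 6 → queue [13, 9, 16, 12, 5, 2, 7, 6]
Visit 13 → queue [9, 16, 12, 5, 2, 7, 6]
Visit 9; enqueue 14, 10 → queue [16, 12, 5, 2, 7, 6, 14, 10]
Visit 16 → queue [12, 5, 2, 7, 6, 14, 10]
Visit 12; enqueue 11 → queue [5, 2, 7, 6, 14, 10, 11]
Visit 5; enqueue 1 → queue [2, 7, 6, 14, 10, 11, 1]
Visit 2 → queue [7, 6, 14, 10, 11, 1]
Visit 7 → queue [6, 14, 10, 11, 1]
Visit 6 → queue [14, 10, 11, 1]
Visit 14 → queue [10, 11, 1]
Visit 10 → queue [11, 1]
Visit 11 → queue [1]
Visit 1 → queue []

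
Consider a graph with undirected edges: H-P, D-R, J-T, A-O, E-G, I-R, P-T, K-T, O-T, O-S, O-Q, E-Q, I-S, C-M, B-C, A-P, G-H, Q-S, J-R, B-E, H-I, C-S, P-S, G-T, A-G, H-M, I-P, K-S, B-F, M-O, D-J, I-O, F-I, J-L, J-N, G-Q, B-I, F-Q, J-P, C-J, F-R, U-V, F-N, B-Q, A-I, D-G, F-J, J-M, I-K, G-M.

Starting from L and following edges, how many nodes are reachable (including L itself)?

BFS from L visits: L, J, T, R, P, N, M, F, D, C, O, K, G, I, S, H, A, Q, B, E
Reachable nodes: 20 of 22 total.

20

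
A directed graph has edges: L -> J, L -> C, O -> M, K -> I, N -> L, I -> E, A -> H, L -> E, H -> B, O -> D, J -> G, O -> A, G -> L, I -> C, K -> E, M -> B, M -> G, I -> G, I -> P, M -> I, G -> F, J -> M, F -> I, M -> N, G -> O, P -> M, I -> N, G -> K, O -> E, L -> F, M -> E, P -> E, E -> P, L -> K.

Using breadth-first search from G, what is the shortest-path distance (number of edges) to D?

2

Level 0: G
Level 1: F, K, L, O
Level 2: A, C, D, E, I, J, M
Level 3: B, H, N, P
D first appears at level 2.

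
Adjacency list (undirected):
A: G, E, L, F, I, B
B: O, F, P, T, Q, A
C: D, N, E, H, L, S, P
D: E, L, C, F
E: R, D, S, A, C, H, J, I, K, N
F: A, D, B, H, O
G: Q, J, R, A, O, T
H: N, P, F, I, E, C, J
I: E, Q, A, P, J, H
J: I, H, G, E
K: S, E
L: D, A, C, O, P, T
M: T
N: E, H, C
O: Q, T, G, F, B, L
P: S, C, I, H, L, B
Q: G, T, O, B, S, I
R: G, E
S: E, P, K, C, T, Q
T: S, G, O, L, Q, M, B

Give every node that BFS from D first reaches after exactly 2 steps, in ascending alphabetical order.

Level 0: D
Level 1: C, E, F, L
Level 2: A, B, H, I, J, K, N, O, P, R, S, T
Level 3: G, M, Q

A, B, H, I, J, K, N, O, P, R, S, T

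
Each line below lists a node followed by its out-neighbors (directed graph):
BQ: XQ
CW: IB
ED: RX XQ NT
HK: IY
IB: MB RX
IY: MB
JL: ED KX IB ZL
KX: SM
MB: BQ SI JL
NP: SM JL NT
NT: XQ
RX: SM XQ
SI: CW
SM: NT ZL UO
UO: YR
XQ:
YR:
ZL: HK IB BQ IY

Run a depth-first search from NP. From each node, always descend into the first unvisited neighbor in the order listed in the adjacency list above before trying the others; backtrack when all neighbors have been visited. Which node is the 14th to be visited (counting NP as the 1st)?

JL

Visit NP
NP → SM
SM → NT
NT → XQ
SM → ZL
ZL → HK
HK → IY
IY → MB
MB → BQ
MB → SI
SI → CW
CW → IB
IB → RX
MB → JL
JL → ED
JL → KX
SM → UO
UO → YR

Visit order: NP, SM, NT, XQ, ZL, HK, IY, MB, BQ, SI, CW, IB, RX, JL, ED, KX, UO, YR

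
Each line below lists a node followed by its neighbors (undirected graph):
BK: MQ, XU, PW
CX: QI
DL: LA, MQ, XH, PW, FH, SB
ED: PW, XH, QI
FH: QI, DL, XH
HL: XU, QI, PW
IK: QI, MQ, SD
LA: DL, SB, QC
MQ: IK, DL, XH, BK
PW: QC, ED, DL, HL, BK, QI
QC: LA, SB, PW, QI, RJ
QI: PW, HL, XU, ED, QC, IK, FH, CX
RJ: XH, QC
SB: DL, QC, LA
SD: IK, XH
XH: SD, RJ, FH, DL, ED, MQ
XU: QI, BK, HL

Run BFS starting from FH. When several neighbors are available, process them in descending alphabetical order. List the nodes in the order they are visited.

FH -> XH -> QI -> DL -> SD -> RJ -> MQ -> ED -> XU -> QC -> PW -> IK -> HL -> CX -> SB -> LA -> BK

Visit FH; enqueue XH, QI, DL → queue [XH, QI, DL]
Visit XH; enqueue SD, RJ, MQ, ED → queue [QI, DL, SD, RJ, MQ, ED]
Visit QI; enqueue XU, QC, PW, IK, HL, CX → queue [DL, SD, RJ, MQ, ED, XU, QC, PW, IK, HL, CX]
Visit DL; enqueue SB, LA → queue [SD, RJ, MQ, ED, XU, QC, PW, IK, HL, CX, SB, LA]
Visit SD → queue [RJ, MQ, ED, XU, QC, PW, IK, HL, CX, SB, LA]
Visit RJ → queue [MQ, ED, XU, QC, PW, IK, HL, CX, SB, LA]
Visit MQ; enqueue BK → queue [ED, XU, QC, PW, IK, HL, CX, SB, LA, BK]
Visit ED → queue [XU, QC, PW, IK, HL, CX, SB, LA, BK]
Visit XU → queue [QC, PW, IK, HL, CX, SB, LA, BK]
Visit QC → queue [PW, IK, HL, CX, SB, LA, BK]
Visit PW → queue [IK, HL, CX, SB, LA, BK]
Visit IK → queue [HL, CX, SB, LA, BK]
Visit HL → queue [CX, SB, LA, BK]
Visit CX → queue [SB, LA, BK]
Visit SB → queue [LA, BK]
Visit LA → queue [BK]
Visit BK → queue []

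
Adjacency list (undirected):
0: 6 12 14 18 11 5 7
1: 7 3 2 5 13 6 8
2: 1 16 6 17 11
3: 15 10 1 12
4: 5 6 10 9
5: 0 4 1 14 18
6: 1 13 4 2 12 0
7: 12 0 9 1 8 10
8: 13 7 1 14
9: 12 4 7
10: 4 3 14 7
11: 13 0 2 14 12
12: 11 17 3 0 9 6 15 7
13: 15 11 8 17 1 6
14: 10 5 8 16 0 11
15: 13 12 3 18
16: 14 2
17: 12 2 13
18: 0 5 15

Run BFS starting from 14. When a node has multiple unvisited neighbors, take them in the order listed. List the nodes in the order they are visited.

14, 10, 5, 8, 16, 0, 11, 4, 3, 7, 1, 18, 13, 2, 6, 12, 9, 15, 17

Visit 14; enqueue 10, 5, 8, 16, 0, 11 → queue [10, 5, 8, 16, 0, 11]
Visit 10; enqueue 4, 3, 7 → queue [5, 8, 16, 0, 11, 4, 3, 7]
Visit 5; enqueue 1, 18 → queue [8, 16, 0, 11, 4, 3, 7, 1, 18]
Visit 8; enqueue 13 → queue [16, 0, 11, 4, 3, 7, 1, 18, 13]
Visit 16; enqueue 2 → queue [0, 11, 4, 3, 7, 1, 18, 13, 2]
Visit 0; enqueue 6, 12 → queue [11, 4, 3, 7, 1, 18, 13, 2, 6, 12]
Visit 11 → queue [4, 3, 7, 1, 18, 13, 2, 6, 12]
Visit 4; enqueue 9 → queue [3, 7, 1, 18, 13, 2, 6, 12, 9]
Visit 3; enqueue 15 → queue [7, 1, 18, 13, 2, 6, 12, 9, 15]
Visit 7 → queue [1, 18, 13, 2, 6, 12, 9, 15]
Visit 1 → queue [18, 13, 2, 6, 12, 9, 15]
Visit 18 → queue [13, 2, 6, 12, 9, 15]
Visit 13; enqueue 17 → queue [2, 6, 12, 9, 15, 17]
Visit 2 → queue [6, 12, 9, 15, 17]
Visit 6 → queue [12, 9, 15, 17]
Visit 12 → queue [9, 15, 17]
Visit 9 → queue [15, 17]
Visit 15 → queue [17]
Visit 17 → queue []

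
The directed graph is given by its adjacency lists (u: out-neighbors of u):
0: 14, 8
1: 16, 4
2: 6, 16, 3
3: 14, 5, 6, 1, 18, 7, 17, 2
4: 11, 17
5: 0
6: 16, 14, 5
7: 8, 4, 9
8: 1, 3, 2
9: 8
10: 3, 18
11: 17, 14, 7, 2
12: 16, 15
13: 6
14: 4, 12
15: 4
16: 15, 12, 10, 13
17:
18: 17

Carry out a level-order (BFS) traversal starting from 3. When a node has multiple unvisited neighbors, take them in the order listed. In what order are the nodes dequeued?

3 → 14 → 5 → 6 → 1 → 18 → 7 → 17 → 2 → 4 → 12 → 0 → 16 → 8 → 9 → 11 → 15 → 10 → 13

Visit 3; enqueue 14, 5, 6, 1, 18, 7, 17, 2 → queue [14, 5, 6, 1, 18, 7, 17, 2]
Visit 14; enqueue 4, 12 → queue [5, 6, 1, 18, 7, 17, 2, 4, 12]
Visit 5; enqueue 0 → queue [6, 1, 18, 7, 17, 2, 4, 12, 0]
Visit 6; enqueue 16 → queue [1, 18, 7, 17, 2, 4, 12, 0, 16]
Visit 1 → queue [18, 7, 17, 2, 4, 12, 0, 16]
Visit 18 → queue [7, 17, 2, 4, 12, 0, 16]
Visit 7; enqueue 8, 9 → queue [17, 2, 4, 12, 0, 16, 8, 9]
Visit 17 → queue [2, 4, 12, 0, 16, 8, 9]
Visit 2 → queue [4, 12, 0, 16, 8, 9]
Visit 4; enqueue 11 → queue [12, 0, 16, 8, 9, 11]
Visit 12; enqueue 15 → queue [0, 16, 8, 9, 11, 15]
Visit 0 → queue [16, 8, 9, 11, 15]
Visit 16; enqueue 10, 13 → queue [8, 9, 11, 15, 10, 13]
Visit 8 → queue [9, 11, 15, 10, 13]
Visit 9 → queue [11, 15, 10, 13]
Visit 11 → queue [15, 10, 13]
Visit 15 → queue [10, 13]
Visit 10 → queue [13]
Visit 13 → queue []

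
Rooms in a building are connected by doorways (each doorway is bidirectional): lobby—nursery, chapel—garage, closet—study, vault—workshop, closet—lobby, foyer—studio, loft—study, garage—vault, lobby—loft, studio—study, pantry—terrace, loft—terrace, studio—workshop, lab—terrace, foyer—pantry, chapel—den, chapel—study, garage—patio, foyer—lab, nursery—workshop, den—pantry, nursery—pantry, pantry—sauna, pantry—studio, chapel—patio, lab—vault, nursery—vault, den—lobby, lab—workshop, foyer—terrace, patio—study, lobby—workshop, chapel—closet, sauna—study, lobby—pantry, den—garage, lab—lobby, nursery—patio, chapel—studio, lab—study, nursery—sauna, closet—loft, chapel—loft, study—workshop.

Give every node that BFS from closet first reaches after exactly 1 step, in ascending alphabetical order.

chapel, lobby, loft, study

Level 0: closet
Level 1: chapel, lobby, loft, study
Level 2: den, garage, lab, nursery, pantry, patio, sauna, studio, terrace, workshop
Level 3: foyer, vault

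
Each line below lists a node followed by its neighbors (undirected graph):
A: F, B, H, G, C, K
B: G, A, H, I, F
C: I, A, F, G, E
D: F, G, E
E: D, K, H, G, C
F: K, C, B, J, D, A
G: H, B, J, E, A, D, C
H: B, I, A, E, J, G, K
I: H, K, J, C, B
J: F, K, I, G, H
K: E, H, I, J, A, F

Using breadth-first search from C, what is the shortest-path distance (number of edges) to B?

2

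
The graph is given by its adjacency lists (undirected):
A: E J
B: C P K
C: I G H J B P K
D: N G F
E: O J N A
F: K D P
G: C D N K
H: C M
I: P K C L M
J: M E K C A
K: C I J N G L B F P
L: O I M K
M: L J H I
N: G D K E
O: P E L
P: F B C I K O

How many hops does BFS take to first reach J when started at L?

2

Level 0: L
Level 1: I, K, M, O
Level 2: B, C, E, F, G, H, J, N, P
Level 3: A, D
J first appears at level 2.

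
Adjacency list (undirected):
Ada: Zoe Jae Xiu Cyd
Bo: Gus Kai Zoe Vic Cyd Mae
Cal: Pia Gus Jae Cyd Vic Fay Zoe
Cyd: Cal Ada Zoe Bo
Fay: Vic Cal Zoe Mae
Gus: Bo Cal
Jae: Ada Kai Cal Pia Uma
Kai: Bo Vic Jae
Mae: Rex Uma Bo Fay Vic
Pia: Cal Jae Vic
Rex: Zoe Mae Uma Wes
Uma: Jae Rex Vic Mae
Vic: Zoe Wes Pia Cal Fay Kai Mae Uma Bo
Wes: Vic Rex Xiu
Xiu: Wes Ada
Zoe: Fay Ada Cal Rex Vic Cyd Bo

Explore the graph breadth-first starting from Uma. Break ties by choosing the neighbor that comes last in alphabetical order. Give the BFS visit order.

Visit Uma; enqueue Vic, Rex, Mae, Jae → queue [Vic, Rex, Mae, Jae]
Visit Vic; enqueue Zoe, Wes, Pia, Kai, Fay, Cal, Bo → queue [Rex, Mae, Jae, Zoe, Wes, Pia, Kai, Fay, Cal, Bo]
Visit Rex → queue [Mae, Jae, Zoe, Wes, Pia, Kai, Fay, Cal, Bo]
Visit Mae → queue [Jae, Zoe, Wes, Pia, Kai, Fay, Cal, Bo]
Visit Jae; enqueue Ada → queue [Zoe, Wes, Pia, Kai, Fay, Cal, Bo, Ada]
Visit Zoe; enqueue Cyd → queue [Wes, Pia, Kai, Fay, Cal, Bo, Ada, Cyd]
Visit Wes; enqueue Xiu → queue [Pia, Kai, Fay, Cal, Bo, Ada, Cyd, Xiu]
Visit Pia → queue [Kai, Fay, Cal, Bo, Ada, Cyd, Xiu]
Visit Kai → queue [Fay, Cal, Bo, Ada, Cyd, Xiu]
Visit Fay → queue [Cal, Bo, Ada, Cyd, Xiu]
Visit Cal; enqueue Gus → queue [Bo, Ada, Cyd, Xiu, Gus]
Visit Bo → queue [Ada, Cyd, Xiu, Gus]
Visit Ada → queue [Cyd, Xiu, Gus]
Visit Cyd → queue [Xiu, Gus]
Visit Xiu → queue [Gus]
Visit Gus → queue []

Uma → Vic → Rex → Mae → Jae → Zoe → Wes → Pia → Kai → Fay → Cal → Bo → Ada → Cyd → Xiu → Gus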